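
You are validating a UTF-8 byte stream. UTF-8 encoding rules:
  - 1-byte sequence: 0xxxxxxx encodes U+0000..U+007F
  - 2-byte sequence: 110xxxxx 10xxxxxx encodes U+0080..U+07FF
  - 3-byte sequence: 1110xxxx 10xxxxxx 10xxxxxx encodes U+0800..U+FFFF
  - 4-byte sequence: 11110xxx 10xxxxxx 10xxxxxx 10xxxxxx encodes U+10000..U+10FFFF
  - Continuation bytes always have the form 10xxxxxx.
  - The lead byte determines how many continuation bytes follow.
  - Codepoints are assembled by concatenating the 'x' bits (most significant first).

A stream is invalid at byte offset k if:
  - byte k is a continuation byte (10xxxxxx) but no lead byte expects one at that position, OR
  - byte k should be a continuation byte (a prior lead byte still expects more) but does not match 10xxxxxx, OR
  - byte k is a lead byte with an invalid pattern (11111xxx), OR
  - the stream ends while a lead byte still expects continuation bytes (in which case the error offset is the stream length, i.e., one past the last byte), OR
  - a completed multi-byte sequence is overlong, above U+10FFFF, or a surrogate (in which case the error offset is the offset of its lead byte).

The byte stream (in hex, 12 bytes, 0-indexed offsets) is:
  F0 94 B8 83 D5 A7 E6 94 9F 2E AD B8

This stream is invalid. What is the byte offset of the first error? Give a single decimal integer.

Byte[0]=F0: 4-byte lead, need 3 cont bytes. acc=0x0
Byte[1]=94: continuation. acc=(acc<<6)|0x14=0x14
Byte[2]=B8: continuation. acc=(acc<<6)|0x38=0x538
Byte[3]=83: continuation. acc=(acc<<6)|0x03=0x14E03
Completed: cp=U+14E03 (starts at byte 0)
Byte[4]=D5: 2-byte lead, need 1 cont bytes. acc=0x15
Byte[5]=A7: continuation. acc=(acc<<6)|0x27=0x567
Completed: cp=U+0567 (starts at byte 4)
Byte[6]=E6: 3-byte lead, need 2 cont bytes. acc=0x6
Byte[7]=94: continuation. acc=(acc<<6)|0x14=0x194
Byte[8]=9F: continuation. acc=(acc<<6)|0x1F=0x651F
Completed: cp=U+651F (starts at byte 6)
Byte[9]=2E: 1-byte ASCII. cp=U+002E
Byte[10]=AD: INVALID lead byte (not 0xxx/110x/1110/11110)

Answer: 10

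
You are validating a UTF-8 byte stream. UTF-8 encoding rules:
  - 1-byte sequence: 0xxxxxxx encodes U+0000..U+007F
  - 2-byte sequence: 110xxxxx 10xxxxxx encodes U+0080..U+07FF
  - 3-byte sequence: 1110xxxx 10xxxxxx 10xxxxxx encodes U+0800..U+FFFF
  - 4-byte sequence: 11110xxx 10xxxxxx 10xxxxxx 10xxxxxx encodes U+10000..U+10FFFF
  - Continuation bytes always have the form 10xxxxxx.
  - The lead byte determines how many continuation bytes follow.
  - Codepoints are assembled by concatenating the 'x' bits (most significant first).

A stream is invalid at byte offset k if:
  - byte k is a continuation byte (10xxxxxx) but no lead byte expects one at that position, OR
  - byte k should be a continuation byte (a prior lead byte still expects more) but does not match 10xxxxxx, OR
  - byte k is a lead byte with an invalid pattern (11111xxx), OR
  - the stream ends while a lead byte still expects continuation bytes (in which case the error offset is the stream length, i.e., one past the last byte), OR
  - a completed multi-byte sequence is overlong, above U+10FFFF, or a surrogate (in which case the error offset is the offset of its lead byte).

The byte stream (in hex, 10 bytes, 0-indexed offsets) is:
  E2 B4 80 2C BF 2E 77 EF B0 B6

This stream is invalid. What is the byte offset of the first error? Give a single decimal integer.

Answer: 4

Derivation:
Byte[0]=E2: 3-byte lead, need 2 cont bytes. acc=0x2
Byte[1]=B4: continuation. acc=(acc<<6)|0x34=0xB4
Byte[2]=80: continuation. acc=(acc<<6)|0x00=0x2D00
Completed: cp=U+2D00 (starts at byte 0)
Byte[3]=2C: 1-byte ASCII. cp=U+002C
Byte[4]=BF: INVALID lead byte (not 0xxx/110x/1110/11110)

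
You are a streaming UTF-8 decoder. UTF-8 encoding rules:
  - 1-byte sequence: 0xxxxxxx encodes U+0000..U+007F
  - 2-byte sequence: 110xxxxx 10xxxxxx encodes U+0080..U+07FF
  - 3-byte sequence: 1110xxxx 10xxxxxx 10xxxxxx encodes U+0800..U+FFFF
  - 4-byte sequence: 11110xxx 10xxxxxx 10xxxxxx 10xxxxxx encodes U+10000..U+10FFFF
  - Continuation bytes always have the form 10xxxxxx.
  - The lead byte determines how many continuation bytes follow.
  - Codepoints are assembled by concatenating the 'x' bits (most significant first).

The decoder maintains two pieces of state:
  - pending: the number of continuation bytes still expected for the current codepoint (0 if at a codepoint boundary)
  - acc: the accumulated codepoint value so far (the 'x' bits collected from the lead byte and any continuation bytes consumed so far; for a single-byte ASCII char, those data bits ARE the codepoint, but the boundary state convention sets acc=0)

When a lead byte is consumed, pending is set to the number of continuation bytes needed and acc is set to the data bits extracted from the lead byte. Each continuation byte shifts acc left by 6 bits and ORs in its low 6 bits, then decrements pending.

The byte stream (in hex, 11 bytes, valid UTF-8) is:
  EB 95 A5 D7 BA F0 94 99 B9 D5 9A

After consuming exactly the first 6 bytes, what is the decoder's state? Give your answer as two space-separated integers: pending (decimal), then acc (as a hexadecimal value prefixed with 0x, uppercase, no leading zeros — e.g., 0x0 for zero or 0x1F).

Byte[0]=EB: 3-byte lead. pending=2, acc=0xB
Byte[1]=95: continuation. acc=(acc<<6)|0x15=0x2D5, pending=1
Byte[2]=A5: continuation. acc=(acc<<6)|0x25=0xB565, pending=0
Byte[3]=D7: 2-byte lead. pending=1, acc=0x17
Byte[4]=BA: continuation. acc=(acc<<6)|0x3A=0x5FA, pending=0
Byte[5]=F0: 4-byte lead. pending=3, acc=0x0

Answer: 3 0x0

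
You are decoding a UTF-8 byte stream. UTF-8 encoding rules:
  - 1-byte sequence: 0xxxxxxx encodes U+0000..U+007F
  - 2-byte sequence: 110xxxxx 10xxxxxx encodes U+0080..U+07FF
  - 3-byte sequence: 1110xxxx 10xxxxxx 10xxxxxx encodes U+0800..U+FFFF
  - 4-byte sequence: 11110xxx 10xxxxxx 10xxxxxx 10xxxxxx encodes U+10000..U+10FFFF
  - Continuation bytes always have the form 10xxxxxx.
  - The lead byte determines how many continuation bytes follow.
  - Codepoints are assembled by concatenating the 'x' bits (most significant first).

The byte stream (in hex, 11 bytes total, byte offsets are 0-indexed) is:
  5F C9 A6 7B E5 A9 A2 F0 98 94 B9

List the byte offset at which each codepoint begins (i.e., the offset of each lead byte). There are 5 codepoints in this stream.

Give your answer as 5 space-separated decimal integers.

Byte[0]=5F: 1-byte ASCII. cp=U+005F
Byte[1]=C9: 2-byte lead, need 1 cont bytes. acc=0x9
Byte[2]=A6: continuation. acc=(acc<<6)|0x26=0x266
Completed: cp=U+0266 (starts at byte 1)
Byte[3]=7B: 1-byte ASCII. cp=U+007B
Byte[4]=E5: 3-byte lead, need 2 cont bytes. acc=0x5
Byte[5]=A9: continuation. acc=(acc<<6)|0x29=0x169
Byte[6]=A2: continuation. acc=(acc<<6)|0x22=0x5A62
Completed: cp=U+5A62 (starts at byte 4)
Byte[7]=F0: 4-byte lead, need 3 cont bytes. acc=0x0
Byte[8]=98: continuation. acc=(acc<<6)|0x18=0x18
Byte[9]=94: continuation. acc=(acc<<6)|0x14=0x614
Byte[10]=B9: continuation. acc=(acc<<6)|0x39=0x18539
Completed: cp=U+18539 (starts at byte 7)

Answer: 0 1 3 4 7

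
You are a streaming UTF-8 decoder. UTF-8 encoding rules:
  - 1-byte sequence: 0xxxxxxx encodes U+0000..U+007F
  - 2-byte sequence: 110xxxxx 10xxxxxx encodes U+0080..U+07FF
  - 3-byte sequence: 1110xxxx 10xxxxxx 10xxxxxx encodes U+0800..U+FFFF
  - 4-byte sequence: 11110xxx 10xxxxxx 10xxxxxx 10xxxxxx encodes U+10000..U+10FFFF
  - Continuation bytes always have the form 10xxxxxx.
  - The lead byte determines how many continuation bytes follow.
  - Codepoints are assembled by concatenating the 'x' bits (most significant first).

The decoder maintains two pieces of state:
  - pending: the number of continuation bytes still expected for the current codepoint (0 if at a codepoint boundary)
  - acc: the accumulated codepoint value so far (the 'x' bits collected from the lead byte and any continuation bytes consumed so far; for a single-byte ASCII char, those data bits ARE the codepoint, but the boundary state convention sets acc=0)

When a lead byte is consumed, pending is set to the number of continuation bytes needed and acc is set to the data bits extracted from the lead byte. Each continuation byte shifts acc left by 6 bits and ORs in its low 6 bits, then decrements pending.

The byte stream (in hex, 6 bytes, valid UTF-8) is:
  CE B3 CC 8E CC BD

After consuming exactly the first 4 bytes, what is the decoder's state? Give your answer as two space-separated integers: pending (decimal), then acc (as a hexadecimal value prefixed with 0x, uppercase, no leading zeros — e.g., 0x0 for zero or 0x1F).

Byte[0]=CE: 2-byte lead. pending=1, acc=0xE
Byte[1]=B3: continuation. acc=(acc<<6)|0x33=0x3B3, pending=0
Byte[2]=CC: 2-byte lead. pending=1, acc=0xC
Byte[3]=8E: continuation. acc=(acc<<6)|0x0E=0x30E, pending=0

Answer: 0 0x30E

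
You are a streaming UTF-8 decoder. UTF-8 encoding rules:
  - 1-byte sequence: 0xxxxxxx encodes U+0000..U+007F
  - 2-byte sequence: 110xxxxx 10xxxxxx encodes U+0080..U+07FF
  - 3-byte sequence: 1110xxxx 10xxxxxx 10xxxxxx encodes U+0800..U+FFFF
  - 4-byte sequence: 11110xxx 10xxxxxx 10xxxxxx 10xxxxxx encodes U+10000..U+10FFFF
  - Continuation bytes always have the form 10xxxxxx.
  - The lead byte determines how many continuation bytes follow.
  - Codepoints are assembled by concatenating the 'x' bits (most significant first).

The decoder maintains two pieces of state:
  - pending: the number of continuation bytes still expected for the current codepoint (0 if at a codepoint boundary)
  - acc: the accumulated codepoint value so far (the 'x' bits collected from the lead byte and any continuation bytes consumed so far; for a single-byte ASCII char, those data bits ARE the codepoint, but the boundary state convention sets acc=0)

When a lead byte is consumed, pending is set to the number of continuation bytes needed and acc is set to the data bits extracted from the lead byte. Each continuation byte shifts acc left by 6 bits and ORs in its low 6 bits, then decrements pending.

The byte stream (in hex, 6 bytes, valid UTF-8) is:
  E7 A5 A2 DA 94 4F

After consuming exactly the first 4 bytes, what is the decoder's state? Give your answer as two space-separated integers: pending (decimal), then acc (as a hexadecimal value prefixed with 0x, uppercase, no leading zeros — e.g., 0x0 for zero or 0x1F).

Byte[0]=E7: 3-byte lead. pending=2, acc=0x7
Byte[1]=A5: continuation. acc=(acc<<6)|0x25=0x1E5, pending=1
Byte[2]=A2: continuation. acc=(acc<<6)|0x22=0x7962, pending=0
Byte[3]=DA: 2-byte lead. pending=1, acc=0x1A

Answer: 1 0x1A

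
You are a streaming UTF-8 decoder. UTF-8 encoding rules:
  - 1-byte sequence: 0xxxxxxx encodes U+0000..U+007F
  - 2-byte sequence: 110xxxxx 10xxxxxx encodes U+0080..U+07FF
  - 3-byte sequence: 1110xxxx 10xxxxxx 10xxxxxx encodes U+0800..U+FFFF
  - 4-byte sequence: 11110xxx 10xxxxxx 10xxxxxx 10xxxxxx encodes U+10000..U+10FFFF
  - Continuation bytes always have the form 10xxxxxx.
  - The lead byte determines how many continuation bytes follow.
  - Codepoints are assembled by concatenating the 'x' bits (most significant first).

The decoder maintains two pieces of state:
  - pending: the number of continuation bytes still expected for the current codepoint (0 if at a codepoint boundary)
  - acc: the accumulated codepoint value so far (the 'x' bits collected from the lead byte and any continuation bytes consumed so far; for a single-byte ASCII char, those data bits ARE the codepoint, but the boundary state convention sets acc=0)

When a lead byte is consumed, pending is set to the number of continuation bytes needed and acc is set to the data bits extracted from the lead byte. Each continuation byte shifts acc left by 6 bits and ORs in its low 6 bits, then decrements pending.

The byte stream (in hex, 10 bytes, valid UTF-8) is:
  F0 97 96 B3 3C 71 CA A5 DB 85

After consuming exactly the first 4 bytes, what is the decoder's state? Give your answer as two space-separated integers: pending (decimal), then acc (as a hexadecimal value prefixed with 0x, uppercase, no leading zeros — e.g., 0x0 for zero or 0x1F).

Answer: 0 0x175B3

Derivation:
Byte[0]=F0: 4-byte lead. pending=3, acc=0x0
Byte[1]=97: continuation. acc=(acc<<6)|0x17=0x17, pending=2
Byte[2]=96: continuation. acc=(acc<<6)|0x16=0x5D6, pending=1
Byte[3]=B3: continuation. acc=(acc<<6)|0x33=0x175B3, pending=0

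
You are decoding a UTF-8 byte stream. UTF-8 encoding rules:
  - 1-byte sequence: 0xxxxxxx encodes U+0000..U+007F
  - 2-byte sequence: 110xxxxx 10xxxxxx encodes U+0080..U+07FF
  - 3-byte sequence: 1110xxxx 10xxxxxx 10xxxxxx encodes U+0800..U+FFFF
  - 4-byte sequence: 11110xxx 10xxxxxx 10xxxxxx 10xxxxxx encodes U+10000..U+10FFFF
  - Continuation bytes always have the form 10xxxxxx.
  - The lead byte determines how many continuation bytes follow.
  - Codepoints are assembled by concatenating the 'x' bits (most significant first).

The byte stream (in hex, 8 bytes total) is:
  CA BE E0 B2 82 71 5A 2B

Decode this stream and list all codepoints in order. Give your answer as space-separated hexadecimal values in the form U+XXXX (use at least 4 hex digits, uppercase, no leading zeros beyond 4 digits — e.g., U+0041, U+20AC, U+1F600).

Answer: U+02BE U+0C82 U+0071 U+005A U+002B

Derivation:
Byte[0]=CA: 2-byte lead, need 1 cont bytes. acc=0xA
Byte[1]=BE: continuation. acc=(acc<<6)|0x3E=0x2BE
Completed: cp=U+02BE (starts at byte 0)
Byte[2]=E0: 3-byte lead, need 2 cont bytes. acc=0x0
Byte[3]=B2: continuation. acc=(acc<<6)|0x32=0x32
Byte[4]=82: continuation. acc=(acc<<6)|0x02=0xC82
Completed: cp=U+0C82 (starts at byte 2)
Byte[5]=71: 1-byte ASCII. cp=U+0071
Byte[6]=5A: 1-byte ASCII. cp=U+005A
Byte[7]=2B: 1-byte ASCII. cp=U+002B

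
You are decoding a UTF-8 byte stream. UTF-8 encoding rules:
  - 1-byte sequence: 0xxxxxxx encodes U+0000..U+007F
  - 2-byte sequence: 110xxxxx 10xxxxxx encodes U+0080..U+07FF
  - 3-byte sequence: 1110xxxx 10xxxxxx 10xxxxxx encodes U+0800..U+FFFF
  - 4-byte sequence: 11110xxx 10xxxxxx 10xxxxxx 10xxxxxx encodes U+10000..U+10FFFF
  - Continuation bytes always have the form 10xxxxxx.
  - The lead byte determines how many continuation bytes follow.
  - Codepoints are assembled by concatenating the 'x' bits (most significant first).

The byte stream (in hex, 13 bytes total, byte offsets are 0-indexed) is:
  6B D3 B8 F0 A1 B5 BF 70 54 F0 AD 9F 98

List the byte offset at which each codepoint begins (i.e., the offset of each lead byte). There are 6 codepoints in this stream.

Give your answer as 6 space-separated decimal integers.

Byte[0]=6B: 1-byte ASCII. cp=U+006B
Byte[1]=D3: 2-byte lead, need 1 cont bytes. acc=0x13
Byte[2]=B8: continuation. acc=(acc<<6)|0x38=0x4F8
Completed: cp=U+04F8 (starts at byte 1)
Byte[3]=F0: 4-byte lead, need 3 cont bytes. acc=0x0
Byte[4]=A1: continuation. acc=(acc<<6)|0x21=0x21
Byte[5]=B5: continuation. acc=(acc<<6)|0x35=0x875
Byte[6]=BF: continuation. acc=(acc<<6)|0x3F=0x21D7F
Completed: cp=U+21D7F (starts at byte 3)
Byte[7]=70: 1-byte ASCII. cp=U+0070
Byte[8]=54: 1-byte ASCII. cp=U+0054
Byte[9]=F0: 4-byte lead, need 3 cont bytes. acc=0x0
Byte[10]=AD: continuation. acc=(acc<<6)|0x2D=0x2D
Byte[11]=9F: continuation. acc=(acc<<6)|0x1F=0xB5F
Byte[12]=98: continuation. acc=(acc<<6)|0x18=0x2D7D8
Completed: cp=U+2D7D8 (starts at byte 9)

Answer: 0 1 3 7 8 9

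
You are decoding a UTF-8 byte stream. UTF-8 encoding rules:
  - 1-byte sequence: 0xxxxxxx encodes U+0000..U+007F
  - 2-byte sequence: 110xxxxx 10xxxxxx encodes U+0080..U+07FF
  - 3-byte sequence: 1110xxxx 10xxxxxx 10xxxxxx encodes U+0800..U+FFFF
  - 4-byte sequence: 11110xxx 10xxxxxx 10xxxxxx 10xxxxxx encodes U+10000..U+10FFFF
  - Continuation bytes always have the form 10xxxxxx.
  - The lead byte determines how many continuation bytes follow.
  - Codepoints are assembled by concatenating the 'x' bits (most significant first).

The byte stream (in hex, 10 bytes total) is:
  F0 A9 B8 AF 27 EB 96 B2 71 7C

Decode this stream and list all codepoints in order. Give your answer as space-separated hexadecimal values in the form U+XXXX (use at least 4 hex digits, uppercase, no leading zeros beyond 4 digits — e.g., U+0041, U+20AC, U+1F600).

Byte[0]=F0: 4-byte lead, need 3 cont bytes. acc=0x0
Byte[1]=A9: continuation. acc=(acc<<6)|0x29=0x29
Byte[2]=B8: continuation. acc=(acc<<6)|0x38=0xA78
Byte[3]=AF: continuation. acc=(acc<<6)|0x2F=0x29E2F
Completed: cp=U+29E2F (starts at byte 0)
Byte[4]=27: 1-byte ASCII. cp=U+0027
Byte[5]=EB: 3-byte lead, need 2 cont bytes. acc=0xB
Byte[6]=96: continuation. acc=(acc<<6)|0x16=0x2D6
Byte[7]=B2: continuation. acc=(acc<<6)|0x32=0xB5B2
Completed: cp=U+B5B2 (starts at byte 5)
Byte[8]=71: 1-byte ASCII. cp=U+0071
Byte[9]=7C: 1-byte ASCII. cp=U+007C

Answer: U+29E2F U+0027 U+B5B2 U+0071 U+007C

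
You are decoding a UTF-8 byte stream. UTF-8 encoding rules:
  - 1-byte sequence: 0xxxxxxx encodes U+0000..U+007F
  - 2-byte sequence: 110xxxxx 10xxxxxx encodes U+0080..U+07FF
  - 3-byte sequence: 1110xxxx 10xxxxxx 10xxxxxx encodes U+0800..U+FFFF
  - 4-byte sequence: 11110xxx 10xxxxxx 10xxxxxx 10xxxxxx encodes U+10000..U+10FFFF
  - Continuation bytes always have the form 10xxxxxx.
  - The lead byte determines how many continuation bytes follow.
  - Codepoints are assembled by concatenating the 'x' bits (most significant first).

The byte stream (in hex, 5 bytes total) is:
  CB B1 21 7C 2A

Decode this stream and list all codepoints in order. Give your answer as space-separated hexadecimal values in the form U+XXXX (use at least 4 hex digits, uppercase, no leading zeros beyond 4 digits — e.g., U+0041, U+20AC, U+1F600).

Byte[0]=CB: 2-byte lead, need 1 cont bytes. acc=0xB
Byte[1]=B1: continuation. acc=(acc<<6)|0x31=0x2F1
Completed: cp=U+02F1 (starts at byte 0)
Byte[2]=21: 1-byte ASCII. cp=U+0021
Byte[3]=7C: 1-byte ASCII. cp=U+007C
Byte[4]=2A: 1-byte ASCII. cp=U+002A

Answer: U+02F1 U+0021 U+007C U+002A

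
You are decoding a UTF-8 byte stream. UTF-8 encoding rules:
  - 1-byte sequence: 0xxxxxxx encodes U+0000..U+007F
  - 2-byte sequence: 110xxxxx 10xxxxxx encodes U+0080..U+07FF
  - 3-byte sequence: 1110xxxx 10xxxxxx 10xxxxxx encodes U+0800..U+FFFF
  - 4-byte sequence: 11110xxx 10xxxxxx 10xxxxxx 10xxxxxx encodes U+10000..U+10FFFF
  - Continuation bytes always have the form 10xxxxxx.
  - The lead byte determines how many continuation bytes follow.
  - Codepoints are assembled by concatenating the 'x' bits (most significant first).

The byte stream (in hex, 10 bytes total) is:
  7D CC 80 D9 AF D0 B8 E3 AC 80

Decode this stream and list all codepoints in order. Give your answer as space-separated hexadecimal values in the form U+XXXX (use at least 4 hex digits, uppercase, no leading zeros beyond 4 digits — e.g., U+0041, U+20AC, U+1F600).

Answer: U+007D U+0300 U+066F U+0438 U+3B00

Derivation:
Byte[0]=7D: 1-byte ASCII. cp=U+007D
Byte[1]=CC: 2-byte lead, need 1 cont bytes. acc=0xC
Byte[2]=80: continuation. acc=(acc<<6)|0x00=0x300
Completed: cp=U+0300 (starts at byte 1)
Byte[3]=D9: 2-byte lead, need 1 cont bytes. acc=0x19
Byte[4]=AF: continuation. acc=(acc<<6)|0x2F=0x66F
Completed: cp=U+066F (starts at byte 3)
Byte[5]=D0: 2-byte lead, need 1 cont bytes. acc=0x10
Byte[6]=B8: continuation. acc=(acc<<6)|0x38=0x438
Completed: cp=U+0438 (starts at byte 5)
Byte[7]=E3: 3-byte lead, need 2 cont bytes. acc=0x3
Byte[8]=AC: continuation. acc=(acc<<6)|0x2C=0xEC
Byte[9]=80: continuation. acc=(acc<<6)|0x00=0x3B00
Completed: cp=U+3B00 (starts at byte 7)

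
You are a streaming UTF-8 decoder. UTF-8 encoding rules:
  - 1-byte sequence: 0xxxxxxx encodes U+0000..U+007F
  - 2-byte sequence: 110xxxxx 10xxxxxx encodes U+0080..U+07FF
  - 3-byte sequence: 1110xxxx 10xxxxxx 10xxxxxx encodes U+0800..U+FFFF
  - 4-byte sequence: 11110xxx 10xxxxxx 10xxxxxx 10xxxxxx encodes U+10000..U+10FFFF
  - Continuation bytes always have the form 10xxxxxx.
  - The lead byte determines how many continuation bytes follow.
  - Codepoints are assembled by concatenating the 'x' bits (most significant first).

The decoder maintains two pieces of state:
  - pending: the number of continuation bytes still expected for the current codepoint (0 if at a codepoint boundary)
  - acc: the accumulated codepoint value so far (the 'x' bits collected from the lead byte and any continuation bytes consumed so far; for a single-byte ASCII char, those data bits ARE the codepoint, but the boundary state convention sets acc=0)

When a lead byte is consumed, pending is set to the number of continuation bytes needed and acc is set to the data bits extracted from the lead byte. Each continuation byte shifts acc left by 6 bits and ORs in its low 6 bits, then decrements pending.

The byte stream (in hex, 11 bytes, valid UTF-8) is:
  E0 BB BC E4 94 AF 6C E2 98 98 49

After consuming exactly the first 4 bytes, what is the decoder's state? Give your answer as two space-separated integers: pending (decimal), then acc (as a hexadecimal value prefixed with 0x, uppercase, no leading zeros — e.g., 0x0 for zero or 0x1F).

Answer: 2 0x4

Derivation:
Byte[0]=E0: 3-byte lead. pending=2, acc=0x0
Byte[1]=BB: continuation. acc=(acc<<6)|0x3B=0x3B, pending=1
Byte[2]=BC: continuation. acc=(acc<<6)|0x3C=0xEFC, pending=0
Byte[3]=E4: 3-byte lead. pending=2, acc=0x4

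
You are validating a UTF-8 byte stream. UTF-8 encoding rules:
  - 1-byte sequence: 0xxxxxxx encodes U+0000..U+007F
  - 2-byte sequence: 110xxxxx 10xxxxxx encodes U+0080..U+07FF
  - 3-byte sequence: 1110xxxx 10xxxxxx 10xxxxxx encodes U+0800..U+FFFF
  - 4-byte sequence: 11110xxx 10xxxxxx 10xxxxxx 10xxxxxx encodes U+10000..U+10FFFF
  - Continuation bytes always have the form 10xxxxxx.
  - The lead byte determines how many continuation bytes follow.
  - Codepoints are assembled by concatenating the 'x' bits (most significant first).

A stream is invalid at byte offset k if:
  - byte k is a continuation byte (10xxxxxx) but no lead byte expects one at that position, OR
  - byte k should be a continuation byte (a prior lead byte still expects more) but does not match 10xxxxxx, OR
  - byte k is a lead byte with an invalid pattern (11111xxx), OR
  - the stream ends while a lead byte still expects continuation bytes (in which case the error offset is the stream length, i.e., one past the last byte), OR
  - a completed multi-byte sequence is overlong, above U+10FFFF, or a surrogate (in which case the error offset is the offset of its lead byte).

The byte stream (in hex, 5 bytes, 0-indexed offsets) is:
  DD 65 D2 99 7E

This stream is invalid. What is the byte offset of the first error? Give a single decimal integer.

Byte[0]=DD: 2-byte lead, need 1 cont bytes. acc=0x1D
Byte[1]=65: expected 10xxxxxx continuation. INVALID

Answer: 1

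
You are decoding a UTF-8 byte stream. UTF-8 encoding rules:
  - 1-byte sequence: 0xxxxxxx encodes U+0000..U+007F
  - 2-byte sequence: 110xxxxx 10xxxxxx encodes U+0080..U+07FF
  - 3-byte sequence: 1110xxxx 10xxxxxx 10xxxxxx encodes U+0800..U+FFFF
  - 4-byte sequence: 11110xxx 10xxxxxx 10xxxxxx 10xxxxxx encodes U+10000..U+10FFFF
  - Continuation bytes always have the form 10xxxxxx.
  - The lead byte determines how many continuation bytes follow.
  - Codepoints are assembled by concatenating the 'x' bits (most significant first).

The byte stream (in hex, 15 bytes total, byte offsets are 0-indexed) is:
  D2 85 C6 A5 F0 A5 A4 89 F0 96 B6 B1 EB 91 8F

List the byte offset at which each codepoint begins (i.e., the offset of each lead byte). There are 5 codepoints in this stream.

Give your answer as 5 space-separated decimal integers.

Answer: 0 2 4 8 12

Derivation:
Byte[0]=D2: 2-byte lead, need 1 cont bytes. acc=0x12
Byte[1]=85: continuation. acc=(acc<<6)|0x05=0x485
Completed: cp=U+0485 (starts at byte 0)
Byte[2]=C6: 2-byte lead, need 1 cont bytes. acc=0x6
Byte[3]=A5: continuation. acc=(acc<<6)|0x25=0x1A5
Completed: cp=U+01A5 (starts at byte 2)
Byte[4]=F0: 4-byte lead, need 3 cont bytes. acc=0x0
Byte[5]=A5: continuation. acc=(acc<<6)|0x25=0x25
Byte[6]=A4: continuation. acc=(acc<<6)|0x24=0x964
Byte[7]=89: continuation. acc=(acc<<6)|0x09=0x25909
Completed: cp=U+25909 (starts at byte 4)
Byte[8]=F0: 4-byte lead, need 3 cont bytes. acc=0x0
Byte[9]=96: continuation. acc=(acc<<6)|0x16=0x16
Byte[10]=B6: continuation. acc=(acc<<6)|0x36=0x5B6
Byte[11]=B1: continuation. acc=(acc<<6)|0x31=0x16DB1
Completed: cp=U+16DB1 (starts at byte 8)
Byte[12]=EB: 3-byte lead, need 2 cont bytes. acc=0xB
Byte[13]=91: continuation. acc=(acc<<6)|0x11=0x2D1
Byte[14]=8F: continuation. acc=(acc<<6)|0x0F=0xB44F
Completed: cp=U+B44F (starts at byte 12)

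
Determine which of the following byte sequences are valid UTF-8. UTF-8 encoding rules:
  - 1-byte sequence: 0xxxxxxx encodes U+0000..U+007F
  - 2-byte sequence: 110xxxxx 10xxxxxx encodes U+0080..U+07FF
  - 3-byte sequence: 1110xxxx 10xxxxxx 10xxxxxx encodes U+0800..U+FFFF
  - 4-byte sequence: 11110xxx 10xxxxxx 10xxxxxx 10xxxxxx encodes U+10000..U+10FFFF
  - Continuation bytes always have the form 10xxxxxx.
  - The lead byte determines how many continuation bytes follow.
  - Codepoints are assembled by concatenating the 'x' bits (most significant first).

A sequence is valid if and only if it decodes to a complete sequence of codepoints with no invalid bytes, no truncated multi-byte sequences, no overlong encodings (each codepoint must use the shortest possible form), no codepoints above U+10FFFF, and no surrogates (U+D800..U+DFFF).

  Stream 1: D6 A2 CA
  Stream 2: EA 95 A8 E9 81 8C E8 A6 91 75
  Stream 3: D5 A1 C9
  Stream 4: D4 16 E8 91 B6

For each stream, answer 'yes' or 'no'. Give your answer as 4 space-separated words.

Answer: no yes no no

Derivation:
Stream 1: error at byte offset 3. INVALID
Stream 2: decodes cleanly. VALID
Stream 3: error at byte offset 3. INVALID
Stream 4: error at byte offset 1. INVALID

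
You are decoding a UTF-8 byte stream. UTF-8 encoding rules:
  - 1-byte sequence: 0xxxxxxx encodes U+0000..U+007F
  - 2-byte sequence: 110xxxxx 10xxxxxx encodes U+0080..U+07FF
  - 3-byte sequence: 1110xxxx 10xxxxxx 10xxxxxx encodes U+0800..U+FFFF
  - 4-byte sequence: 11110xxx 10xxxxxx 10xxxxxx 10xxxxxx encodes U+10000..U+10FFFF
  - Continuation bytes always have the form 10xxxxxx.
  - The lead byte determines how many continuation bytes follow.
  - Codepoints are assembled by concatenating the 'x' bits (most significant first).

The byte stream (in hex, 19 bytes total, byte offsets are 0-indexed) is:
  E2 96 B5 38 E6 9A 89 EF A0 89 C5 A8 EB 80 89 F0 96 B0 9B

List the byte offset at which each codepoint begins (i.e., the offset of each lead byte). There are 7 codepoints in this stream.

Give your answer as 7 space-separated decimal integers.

Byte[0]=E2: 3-byte lead, need 2 cont bytes. acc=0x2
Byte[1]=96: continuation. acc=(acc<<6)|0x16=0x96
Byte[2]=B5: continuation. acc=(acc<<6)|0x35=0x25B5
Completed: cp=U+25B5 (starts at byte 0)
Byte[3]=38: 1-byte ASCII. cp=U+0038
Byte[4]=E6: 3-byte lead, need 2 cont bytes. acc=0x6
Byte[5]=9A: continuation. acc=(acc<<6)|0x1A=0x19A
Byte[6]=89: continuation. acc=(acc<<6)|0x09=0x6689
Completed: cp=U+6689 (starts at byte 4)
Byte[7]=EF: 3-byte lead, need 2 cont bytes. acc=0xF
Byte[8]=A0: continuation. acc=(acc<<6)|0x20=0x3E0
Byte[9]=89: continuation. acc=(acc<<6)|0x09=0xF809
Completed: cp=U+F809 (starts at byte 7)
Byte[10]=C5: 2-byte lead, need 1 cont bytes. acc=0x5
Byte[11]=A8: continuation. acc=(acc<<6)|0x28=0x168
Completed: cp=U+0168 (starts at byte 10)
Byte[12]=EB: 3-byte lead, need 2 cont bytes. acc=0xB
Byte[13]=80: continuation. acc=(acc<<6)|0x00=0x2C0
Byte[14]=89: continuation. acc=(acc<<6)|0x09=0xB009
Completed: cp=U+B009 (starts at byte 12)
Byte[15]=F0: 4-byte lead, need 3 cont bytes. acc=0x0
Byte[16]=96: continuation. acc=(acc<<6)|0x16=0x16
Byte[17]=B0: continuation. acc=(acc<<6)|0x30=0x5B0
Byte[18]=9B: continuation. acc=(acc<<6)|0x1B=0x16C1B
Completed: cp=U+16C1B (starts at byte 15)

Answer: 0 3 4 7 10 12 15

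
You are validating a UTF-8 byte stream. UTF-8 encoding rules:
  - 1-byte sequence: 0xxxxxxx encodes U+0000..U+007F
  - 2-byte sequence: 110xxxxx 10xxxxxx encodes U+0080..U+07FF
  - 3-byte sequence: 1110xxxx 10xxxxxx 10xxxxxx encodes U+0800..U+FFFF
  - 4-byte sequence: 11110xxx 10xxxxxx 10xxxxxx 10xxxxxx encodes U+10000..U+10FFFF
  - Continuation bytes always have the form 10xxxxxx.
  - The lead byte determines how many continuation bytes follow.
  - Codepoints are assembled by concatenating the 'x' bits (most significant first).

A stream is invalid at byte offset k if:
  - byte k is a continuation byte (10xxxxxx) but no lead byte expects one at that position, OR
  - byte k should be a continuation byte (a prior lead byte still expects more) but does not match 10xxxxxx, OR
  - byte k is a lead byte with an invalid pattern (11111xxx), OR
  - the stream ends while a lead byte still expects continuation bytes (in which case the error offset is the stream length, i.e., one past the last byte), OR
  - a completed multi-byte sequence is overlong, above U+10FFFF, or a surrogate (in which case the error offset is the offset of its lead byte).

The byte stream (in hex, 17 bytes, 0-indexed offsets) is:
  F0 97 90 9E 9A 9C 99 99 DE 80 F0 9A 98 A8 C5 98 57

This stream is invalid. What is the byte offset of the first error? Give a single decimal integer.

Answer: 4

Derivation:
Byte[0]=F0: 4-byte lead, need 3 cont bytes. acc=0x0
Byte[1]=97: continuation. acc=(acc<<6)|0x17=0x17
Byte[2]=90: continuation. acc=(acc<<6)|0x10=0x5D0
Byte[3]=9E: continuation. acc=(acc<<6)|0x1E=0x1741E
Completed: cp=U+1741E (starts at byte 0)
Byte[4]=9A: INVALID lead byte (not 0xxx/110x/1110/11110)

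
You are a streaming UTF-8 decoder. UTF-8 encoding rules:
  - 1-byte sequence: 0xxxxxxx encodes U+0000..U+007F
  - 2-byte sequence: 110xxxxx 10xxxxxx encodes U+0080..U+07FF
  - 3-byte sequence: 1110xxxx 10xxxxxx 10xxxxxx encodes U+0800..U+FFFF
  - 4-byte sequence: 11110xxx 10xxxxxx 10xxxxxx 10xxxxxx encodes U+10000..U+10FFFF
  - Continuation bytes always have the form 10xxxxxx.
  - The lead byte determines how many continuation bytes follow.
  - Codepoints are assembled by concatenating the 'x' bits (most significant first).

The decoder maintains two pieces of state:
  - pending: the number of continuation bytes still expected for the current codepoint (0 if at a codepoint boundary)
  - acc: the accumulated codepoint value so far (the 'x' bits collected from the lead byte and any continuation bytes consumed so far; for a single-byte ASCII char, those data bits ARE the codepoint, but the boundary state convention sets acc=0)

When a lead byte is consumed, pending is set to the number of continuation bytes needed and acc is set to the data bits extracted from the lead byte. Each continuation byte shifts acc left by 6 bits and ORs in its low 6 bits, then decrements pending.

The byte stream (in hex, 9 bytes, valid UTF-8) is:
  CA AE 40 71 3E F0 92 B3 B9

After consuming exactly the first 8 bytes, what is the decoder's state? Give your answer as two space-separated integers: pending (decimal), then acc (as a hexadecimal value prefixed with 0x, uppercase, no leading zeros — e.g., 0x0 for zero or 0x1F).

Byte[0]=CA: 2-byte lead. pending=1, acc=0xA
Byte[1]=AE: continuation. acc=(acc<<6)|0x2E=0x2AE, pending=0
Byte[2]=40: 1-byte. pending=0, acc=0x0
Byte[3]=71: 1-byte. pending=0, acc=0x0
Byte[4]=3E: 1-byte. pending=0, acc=0x0
Byte[5]=F0: 4-byte lead. pending=3, acc=0x0
Byte[6]=92: continuation. acc=(acc<<6)|0x12=0x12, pending=2
Byte[7]=B3: continuation. acc=(acc<<6)|0x33=0x4B3, pending=1

Answer: 1 0x4B3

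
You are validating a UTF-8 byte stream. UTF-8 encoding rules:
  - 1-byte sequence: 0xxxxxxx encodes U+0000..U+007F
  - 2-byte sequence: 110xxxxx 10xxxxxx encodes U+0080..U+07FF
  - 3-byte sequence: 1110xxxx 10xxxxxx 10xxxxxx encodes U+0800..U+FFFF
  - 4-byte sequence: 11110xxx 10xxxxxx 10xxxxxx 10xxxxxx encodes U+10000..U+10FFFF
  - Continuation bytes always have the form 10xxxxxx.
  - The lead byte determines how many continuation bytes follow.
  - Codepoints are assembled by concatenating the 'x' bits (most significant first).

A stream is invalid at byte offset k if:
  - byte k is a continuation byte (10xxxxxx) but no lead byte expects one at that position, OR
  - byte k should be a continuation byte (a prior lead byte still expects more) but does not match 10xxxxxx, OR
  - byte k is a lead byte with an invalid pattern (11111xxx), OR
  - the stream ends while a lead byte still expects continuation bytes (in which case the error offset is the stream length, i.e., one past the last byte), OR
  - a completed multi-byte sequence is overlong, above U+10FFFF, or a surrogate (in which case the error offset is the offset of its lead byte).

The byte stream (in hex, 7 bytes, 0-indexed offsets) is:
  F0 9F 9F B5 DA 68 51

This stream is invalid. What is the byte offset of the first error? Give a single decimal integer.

Answer: 5

Derivation:
Byte[0]=F0: 4-byte lead, need 3 cont bytes. acc=0x0
Byte[1]=9F: continuation. acc=(acc<<6)|0x1F=0x1F
Byte[2]=9F: continuation. acc=(acc<<6)|0x1F=0x7DF
Byte[3]=B5: continuation. acc=(acc<<6)|0x35=0x1F7F5
Completed: cp=U+1F7F5 (starts at byte 0)
Byte[4]=DA: 2-byte lead, need 1 cont bytes. acc=0x1A
Byte[5]=68: expected 10xxxxxx continuation. INVALID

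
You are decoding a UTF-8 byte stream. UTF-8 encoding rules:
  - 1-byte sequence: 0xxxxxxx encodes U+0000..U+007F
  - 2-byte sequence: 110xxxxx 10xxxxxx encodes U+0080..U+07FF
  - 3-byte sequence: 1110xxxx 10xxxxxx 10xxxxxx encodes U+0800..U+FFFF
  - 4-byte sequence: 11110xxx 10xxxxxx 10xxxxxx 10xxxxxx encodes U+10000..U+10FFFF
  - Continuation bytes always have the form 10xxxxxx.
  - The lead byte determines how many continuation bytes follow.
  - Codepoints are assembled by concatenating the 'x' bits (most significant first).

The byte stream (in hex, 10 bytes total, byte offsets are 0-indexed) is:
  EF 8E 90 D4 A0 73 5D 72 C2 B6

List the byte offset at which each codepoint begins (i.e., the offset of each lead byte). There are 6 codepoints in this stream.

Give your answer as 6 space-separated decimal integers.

Answer: 0 3 5 6 7 8

Derivation:
Byte[0]=EF: 3-byte lead, need 2 cont bytes. acc=0xF
Byte[1]=8E: continuation. acc=(acc<<6)|0x0E=0x3CE
Byte[2]=90: continuation. acc=(acc<<6)|0x10=0xF390
Completed: cp=U+F390 (starts at byte 0)
Byte[3]=D4: 2-byte lead, need 1 cont bytes. acc=0x14
Byte[4]=A0: continuation. acc=(acc<<6)|0x20=0x520
Completed: cp=U+0520 (starts at byte 3)
Byte[5]=73: 1-byte ASCII. cp=U+0073
Byte[6]=5D: 1-byte ASCII. cp=U+005D
Byte[7]=72: 1-byte ASCII. cp=U+0072
Byte[8]=C2: 2-byte lead, need 1 cont bytes. acc=0x2
Byte[9]=B6: continuation. acc=(acc<<6)|0x36=0xB6
Completed: cp=U+00B6 (starts at byte 8)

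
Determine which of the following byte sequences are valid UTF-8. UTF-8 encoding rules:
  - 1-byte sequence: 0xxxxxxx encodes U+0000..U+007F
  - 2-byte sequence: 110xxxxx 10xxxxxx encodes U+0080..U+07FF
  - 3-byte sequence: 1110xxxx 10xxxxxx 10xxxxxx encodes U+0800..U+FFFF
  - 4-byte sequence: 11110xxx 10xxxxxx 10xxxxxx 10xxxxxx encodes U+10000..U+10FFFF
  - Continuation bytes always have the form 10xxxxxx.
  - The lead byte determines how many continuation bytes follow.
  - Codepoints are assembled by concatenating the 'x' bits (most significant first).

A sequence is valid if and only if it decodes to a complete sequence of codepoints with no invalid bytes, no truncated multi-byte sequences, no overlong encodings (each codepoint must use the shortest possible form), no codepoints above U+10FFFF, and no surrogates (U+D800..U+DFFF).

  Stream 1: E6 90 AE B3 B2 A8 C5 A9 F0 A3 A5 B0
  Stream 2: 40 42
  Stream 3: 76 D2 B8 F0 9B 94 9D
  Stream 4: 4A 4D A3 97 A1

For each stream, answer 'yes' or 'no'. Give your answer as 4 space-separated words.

Answer: no yes yes no

Derivation:
Stream 1: error at byte offset 3. INVALID
Stream 2: decodes cleanly. VALID
Stream 3: decodes cleanly. VALID
Stream 4: error at byte offset 2. INVALID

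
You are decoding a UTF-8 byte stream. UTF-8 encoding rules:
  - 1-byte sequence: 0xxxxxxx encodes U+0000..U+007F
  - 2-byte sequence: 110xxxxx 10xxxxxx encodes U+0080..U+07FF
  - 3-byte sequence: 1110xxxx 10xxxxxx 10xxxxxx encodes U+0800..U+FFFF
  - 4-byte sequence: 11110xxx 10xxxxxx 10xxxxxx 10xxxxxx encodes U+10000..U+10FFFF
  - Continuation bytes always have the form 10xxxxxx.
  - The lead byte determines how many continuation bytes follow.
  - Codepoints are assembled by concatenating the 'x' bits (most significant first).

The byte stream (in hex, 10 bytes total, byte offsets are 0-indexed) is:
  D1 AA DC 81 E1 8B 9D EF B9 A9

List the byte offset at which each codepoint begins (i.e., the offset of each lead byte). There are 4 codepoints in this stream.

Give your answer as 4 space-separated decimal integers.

Byte[0]=D1: 2-byte lead, need 1 cont bytes. acc=0x11
Byte[1]=AA: continuation. acc=(acc<<6)|0x2A=0x46A
Completed: cp=U+046A (starts at byte 0)
Byte[2]=DC: 2-byte lead, need 1 cont bytes. acc=0x1C
Byte[3]=81: continuation. acc=(acc<<6)|0x01=0x701
Completed: cp=U+0701 (starts at byte 2)
Byte[4]=E1: 3-byte lead, need 2 cont bytes. acc=0x1
Byte[5]=8B: continuation. acc=(acc<<6)|0x0B=0x4B
Byte[6]=9D: continuation. acc=(acc<<6)|0x1D=0x12DD
Completed: cp=U+12DD (starts at byte 4)
Byte[7]=EF: 3-byte lead, need 2 cont bytes. acc=0xF
Byte[8]=B9: continuation. acc=(acc<<6)|0x39=0x3F9
Byte[9]=A9: continuation. acc=(acc<<6)|0x29=0xFE69
Completed: cp=U+FE69 (starts at byte 7)

Answer: 0 2 4 7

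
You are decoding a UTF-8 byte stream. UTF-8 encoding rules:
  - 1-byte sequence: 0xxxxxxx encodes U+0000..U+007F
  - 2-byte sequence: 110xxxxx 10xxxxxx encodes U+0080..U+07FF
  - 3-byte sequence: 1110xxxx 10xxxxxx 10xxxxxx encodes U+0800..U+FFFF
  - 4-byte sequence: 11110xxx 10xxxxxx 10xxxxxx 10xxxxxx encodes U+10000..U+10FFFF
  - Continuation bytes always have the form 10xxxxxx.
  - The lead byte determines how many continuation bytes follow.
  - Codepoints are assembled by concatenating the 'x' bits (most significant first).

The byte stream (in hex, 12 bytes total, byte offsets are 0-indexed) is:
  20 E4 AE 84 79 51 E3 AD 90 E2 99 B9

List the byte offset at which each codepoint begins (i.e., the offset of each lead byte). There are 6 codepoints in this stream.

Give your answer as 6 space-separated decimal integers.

Byte[0]=20: 1-byte ASCII. cp=U+0020
Byte[1]=E4: 3-byte lead, need 2 cont bytes. acc=0x4
Byte[2]=AE: continuation. acc=(acc<<6)|0x2E=0x12E
Byte[3]=84: continuation. acc=(acc<<6)|0x04=0x4B84
Completed: cp=U+4B84 (starts at byte 1)
Byte[4]=79: 1-byte ASCII. cp=U+0079
Byte[5]=51: 1-byte ASCII. cp=U+0051
Byte[6]=E3: 3-byte lead, need 2 cont bytes. acc=0x3
Byte[7]=AD: continuation. acc=(acc<<6)|0x2D=0xED
Byte[8]=90: continuation. acc=(acc<<6)|0x10=0x3B50
Completed: cp=U+3B50 (starts at byte 6)
Byte[9]=E2: 3-byte lead, need 2 cont bytes. acc=0x2
Byte[10]=99: continuation. acc=(acc<<6)|0x19=0x99
Byte[11]=B9: continuation. acc=(acc<<6)|0x39=0x2679
Completed: cp=U+2679 (starts at byte 9)

Answer: 0 1 4 5 6 9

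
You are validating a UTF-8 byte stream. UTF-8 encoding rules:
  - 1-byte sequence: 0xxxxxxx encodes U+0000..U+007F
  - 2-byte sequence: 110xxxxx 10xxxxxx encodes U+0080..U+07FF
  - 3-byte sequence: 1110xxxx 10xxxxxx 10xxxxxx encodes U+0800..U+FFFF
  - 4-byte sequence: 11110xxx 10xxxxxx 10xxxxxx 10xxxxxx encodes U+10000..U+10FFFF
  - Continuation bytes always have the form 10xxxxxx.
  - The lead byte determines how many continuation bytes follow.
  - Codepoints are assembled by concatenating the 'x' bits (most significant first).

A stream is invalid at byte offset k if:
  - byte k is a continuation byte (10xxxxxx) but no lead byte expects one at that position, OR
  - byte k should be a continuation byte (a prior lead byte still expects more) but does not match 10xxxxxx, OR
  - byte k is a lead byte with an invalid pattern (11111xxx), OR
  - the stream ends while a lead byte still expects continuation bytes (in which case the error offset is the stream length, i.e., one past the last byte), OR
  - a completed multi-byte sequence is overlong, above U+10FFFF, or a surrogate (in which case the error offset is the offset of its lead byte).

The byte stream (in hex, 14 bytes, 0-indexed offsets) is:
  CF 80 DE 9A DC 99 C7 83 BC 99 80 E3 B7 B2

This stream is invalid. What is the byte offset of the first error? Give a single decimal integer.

Byte[0]=CF: 2-byte lead, need 1 cont bytes. acc=0xF
Byte[1]=80: continuation. acc=(acc<<6)|0x00=0x3C0
Completed: cp=U+03C0 (starts at byte 0)
Byte[2]=DE: 2-byte lead, need 1 cont bytes. acc=0x1E
Byte[3]=9A: continuation. acc=(acc<<6)|0x1A=0x79A
Completed: cp=U+079A (starts at byte 2)
Byte[4]=DC: 2-byte lead, need 1 cont bytes. acc=0x1C
Byte[5]=99: continuation. acc=(acc<<6)|0x19=0x719
Completed: cp=U+0719 (starts at byte 4)
Byte[6]=C7: 2-byte lead, need 1 cont bytes. acc=0x7
Byte[7]=83: continuation. acc=(acc<<6)|0x03=0x1C3
Completed: cp=U+01C3 (starts at byte 6)
Byte[8]=BC: INVALID lead byte (not 0xxx/110x/1110/11110)

Answer: 8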